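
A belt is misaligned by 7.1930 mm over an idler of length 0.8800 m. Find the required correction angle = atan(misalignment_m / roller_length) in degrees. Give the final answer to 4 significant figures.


misalign_m = 7.1930 / 1000 = 0.007193 m
angle = atan(0.007193 / 0.8800)
angle = 0.4683 deg


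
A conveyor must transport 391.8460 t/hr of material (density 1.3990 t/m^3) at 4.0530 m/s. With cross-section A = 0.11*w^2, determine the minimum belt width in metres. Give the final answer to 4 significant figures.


A_req = 391.8460 / (4.0530 * 1.3990 * 3600) = 0.0191963 m^2
w = sqrt(0.0191963 / 0.11)
w = 0.4177 m


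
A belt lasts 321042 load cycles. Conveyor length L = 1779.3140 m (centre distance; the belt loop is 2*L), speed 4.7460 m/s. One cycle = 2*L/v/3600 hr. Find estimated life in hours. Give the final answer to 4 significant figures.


cycle_time = 2 * 1779.3140 / 4.7460 / 3600 = 0.208282 hr
life = 321042 * 0.208282 = 66870 hours


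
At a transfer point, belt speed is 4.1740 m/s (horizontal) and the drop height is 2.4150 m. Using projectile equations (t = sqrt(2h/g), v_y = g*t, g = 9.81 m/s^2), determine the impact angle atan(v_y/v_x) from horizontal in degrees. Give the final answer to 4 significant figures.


t = sqrt(2*2.4150/9.81) = 0.70168 s
v_y = 9.81 * 0.70168 = 6.88348 m/s
angle = atan(6.88348 / 4.1740) = 58.77 deg


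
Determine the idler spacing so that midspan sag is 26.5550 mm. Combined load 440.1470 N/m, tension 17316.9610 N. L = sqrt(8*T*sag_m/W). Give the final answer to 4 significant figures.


sag = 26.5550/1000 = 0.026555 m
L = sqrt(8 * 17316.9610 * 0.026555 / 440.1470)
L = 2.891 m


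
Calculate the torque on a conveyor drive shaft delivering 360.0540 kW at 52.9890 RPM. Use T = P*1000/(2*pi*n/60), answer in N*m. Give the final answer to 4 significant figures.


omega = 2*pi*52.9890/60 = 5.549 rad/s
T = 360.0540*1000 / 5.549
T = 64890 N*m


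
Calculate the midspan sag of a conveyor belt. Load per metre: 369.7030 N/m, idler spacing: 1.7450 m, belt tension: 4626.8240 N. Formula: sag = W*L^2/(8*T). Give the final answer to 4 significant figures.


sag = 369.7030 * 1.7450^2 / (8 * 4626.8240)
sag = 0.03041 m


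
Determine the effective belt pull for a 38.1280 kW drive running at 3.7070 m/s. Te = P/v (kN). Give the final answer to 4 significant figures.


Te = P / v = 38.1280 / 3.7070
Te = 10.29 kN


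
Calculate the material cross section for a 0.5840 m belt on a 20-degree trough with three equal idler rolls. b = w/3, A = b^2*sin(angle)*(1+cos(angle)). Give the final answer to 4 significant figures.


b = 0.5840/3 = 0.194667 m
A = 0.194667^2 * sin(20 deg) * (1 + cos(20 deg))
A = 0.02514 m^2


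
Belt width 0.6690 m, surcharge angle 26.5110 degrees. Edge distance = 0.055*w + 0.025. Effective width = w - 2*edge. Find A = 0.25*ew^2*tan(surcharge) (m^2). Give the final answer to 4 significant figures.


edge = 0.055*0.6690 + 0.025 = 0.061795 m
ew = 0.6690 - 2*0.061795 = 0.54541 m
A = 0.25 * 0.54541^2 * tan(26.5110 deg)
A = 0.03710 m^2


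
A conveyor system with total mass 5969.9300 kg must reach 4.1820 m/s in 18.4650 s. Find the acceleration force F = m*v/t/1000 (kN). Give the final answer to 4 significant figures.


F = 5969.9300 * 4.1820 / 18.4650 / 1000
F = 1.352 kN


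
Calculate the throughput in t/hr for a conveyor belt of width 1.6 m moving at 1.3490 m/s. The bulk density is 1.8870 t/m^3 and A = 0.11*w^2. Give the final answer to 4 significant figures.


A = 0.11 * 1.6^2 = 0.2816 m^2
C = 0.2816 * 1.3490 * 1.8870 * 3600
C = 2581 t/hr


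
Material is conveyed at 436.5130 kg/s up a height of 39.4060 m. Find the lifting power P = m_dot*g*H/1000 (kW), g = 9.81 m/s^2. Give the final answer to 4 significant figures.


P = 436.5130 * 9.81 * 39.4060 / 1000
P = 168.7 kW


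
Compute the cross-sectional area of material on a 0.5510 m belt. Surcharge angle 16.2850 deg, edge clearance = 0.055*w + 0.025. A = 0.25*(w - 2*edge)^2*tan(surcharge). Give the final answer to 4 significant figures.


edge = 0.055*0.5510 + 0.025 = 0.055305 m
ew = 0.5510 - 2*0.055305 = 0.44039 m
A = 0.25 * 0.44039^2 * tan(16.2850 deg)
A = 0.01416 m^2


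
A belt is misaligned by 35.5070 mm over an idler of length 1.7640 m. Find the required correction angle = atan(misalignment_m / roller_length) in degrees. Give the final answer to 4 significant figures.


misalign_m = 35.5070 / 1000 = 0.035507 m
angle = atan(0.035507 / 1.7640)
angle = 1.153 deg


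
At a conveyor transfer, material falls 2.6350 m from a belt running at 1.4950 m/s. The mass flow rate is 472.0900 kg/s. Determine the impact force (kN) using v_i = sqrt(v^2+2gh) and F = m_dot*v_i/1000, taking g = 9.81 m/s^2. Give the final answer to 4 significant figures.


v_i = sqrt(1.4950^2 + 2*9.81*2.6350) = 7.34396 m/s
F = 472.0900 * 7.34396 / 1000
F = 3.467 kN


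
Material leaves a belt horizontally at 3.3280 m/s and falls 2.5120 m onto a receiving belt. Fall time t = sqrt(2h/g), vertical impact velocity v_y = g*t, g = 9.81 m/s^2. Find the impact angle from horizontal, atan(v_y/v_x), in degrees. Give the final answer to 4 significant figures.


t = sqrt(2*2.5120/9.81) = 0.715633 s
v_y = 9.81 * 0.715633 = 7.02036 m/s
angle = atan(7.02036 / 3.3280) = 64.64 deg


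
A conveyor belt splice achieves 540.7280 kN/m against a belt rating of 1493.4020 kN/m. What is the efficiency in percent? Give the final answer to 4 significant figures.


Eff = 540.7280 / 1493.4020 * 100
Eff = 36.21 %


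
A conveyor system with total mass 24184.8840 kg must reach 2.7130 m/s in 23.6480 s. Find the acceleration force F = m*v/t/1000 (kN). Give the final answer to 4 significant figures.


F = 24184.8840 * 2.7130 / 23.6480 / 1000
F = 2.775 kN


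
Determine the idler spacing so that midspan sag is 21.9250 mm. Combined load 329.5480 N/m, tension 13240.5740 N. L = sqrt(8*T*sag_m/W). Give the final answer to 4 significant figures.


sag = 21.9250/1000 = 0.021925 m
L = sqrt(8 * 13240.5740 * 0.021925 / 329.5480)
L = 2.655 m


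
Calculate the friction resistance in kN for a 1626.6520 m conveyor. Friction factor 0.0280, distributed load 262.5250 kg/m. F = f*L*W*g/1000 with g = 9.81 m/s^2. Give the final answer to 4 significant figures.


F = 0.0280 * 1626.6520 * 262.5250 * 9.81 / 1000
F = 117.3 kN


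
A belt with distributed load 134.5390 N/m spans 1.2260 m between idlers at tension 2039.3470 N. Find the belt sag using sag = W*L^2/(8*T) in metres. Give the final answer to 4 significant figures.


sag = 134.5390 * 1.2260^2 / (8 * 2039.3470)
sag = 0.01240 m


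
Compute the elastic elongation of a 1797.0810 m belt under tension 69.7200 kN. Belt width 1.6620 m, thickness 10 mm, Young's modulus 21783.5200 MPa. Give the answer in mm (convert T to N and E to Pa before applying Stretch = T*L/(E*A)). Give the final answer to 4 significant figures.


A = 1.6620 * 0.01 = 0.01662 m^2
Stretch = 69.7200*1000 * 1797.0810 / (21783.5200e6 * 0.01662) * 1000
Stretch = 346.1 mm


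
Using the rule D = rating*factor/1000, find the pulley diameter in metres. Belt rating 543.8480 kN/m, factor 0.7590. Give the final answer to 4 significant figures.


D = 543.8480 * 0.7590 / 1000
D = 0.4128 m


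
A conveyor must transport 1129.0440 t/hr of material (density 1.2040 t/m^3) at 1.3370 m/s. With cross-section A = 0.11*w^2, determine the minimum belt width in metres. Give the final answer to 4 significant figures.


A_req = 1129.0440 / (1.3370 * 1.2040 * 3600) = 0.194828 m^2
w = sqrt(0.194828 / 0.11)
w = 1.331 m


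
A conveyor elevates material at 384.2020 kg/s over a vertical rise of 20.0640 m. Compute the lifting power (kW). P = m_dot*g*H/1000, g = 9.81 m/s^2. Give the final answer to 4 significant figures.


P = 384.2020 * 9.81 * 20.0640 / 1000
P = 75.62 kW


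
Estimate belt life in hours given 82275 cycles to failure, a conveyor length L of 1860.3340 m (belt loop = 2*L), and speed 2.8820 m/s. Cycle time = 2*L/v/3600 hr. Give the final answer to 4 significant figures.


cycle_time = 2 * 1860.3340 / 2.8820 / 3600 = 0.358612 hr
life = 82275 * 0.358612 = 29500 hours


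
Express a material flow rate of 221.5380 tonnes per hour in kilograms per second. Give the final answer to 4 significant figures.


m_dot = 221.5380 * 1000 / 3600
m_dot = 61.54 kg/s


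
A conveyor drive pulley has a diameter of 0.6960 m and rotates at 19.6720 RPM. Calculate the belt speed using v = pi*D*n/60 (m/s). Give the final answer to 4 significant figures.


v = pi * 0.6960 * 19.6720 / 60
v = 0.7169 m/s


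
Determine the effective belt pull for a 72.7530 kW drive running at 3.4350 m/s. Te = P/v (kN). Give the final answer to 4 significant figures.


Te = P / v = 72.7530 / 3.4350
Te = 21.18 kN


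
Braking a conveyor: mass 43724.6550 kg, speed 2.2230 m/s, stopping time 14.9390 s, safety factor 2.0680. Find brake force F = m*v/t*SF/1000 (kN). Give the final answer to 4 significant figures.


F = 43724.6550 * 2.2230 / 14.9390 * 2.0680 / 1000
F = 13.46 kN


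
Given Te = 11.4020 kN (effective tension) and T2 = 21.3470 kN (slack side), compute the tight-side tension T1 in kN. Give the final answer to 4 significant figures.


T1 = Te + T2 = 11.4020 + 21.3470
T1 = 32.75 kN


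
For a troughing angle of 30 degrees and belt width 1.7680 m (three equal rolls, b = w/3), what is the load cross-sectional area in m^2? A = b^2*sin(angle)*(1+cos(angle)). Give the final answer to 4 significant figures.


b = 1.7680/3 = 0.589333 m
A = 0.589333^2 * sin(30 deg) * (1 + cos(30 deg))
A = 0.3240 m^2


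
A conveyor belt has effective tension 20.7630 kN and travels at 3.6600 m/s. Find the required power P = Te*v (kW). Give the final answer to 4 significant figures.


P = Te * v = 20.7630 * 3.6600
P = 75.99 kW


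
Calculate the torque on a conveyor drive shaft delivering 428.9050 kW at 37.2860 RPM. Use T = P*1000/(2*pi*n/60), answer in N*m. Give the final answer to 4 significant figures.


omega = 2*pi*37.2860/60 = 3.90458 rad/s
T = 428.9050*1000 / 3.90458
T = 109800 N*m


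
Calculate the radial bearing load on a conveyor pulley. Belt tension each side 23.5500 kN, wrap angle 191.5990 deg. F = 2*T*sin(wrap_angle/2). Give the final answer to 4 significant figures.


F = 2 * 23.5500 * sin(191.5990/2 deg)
F = 46.86 kN


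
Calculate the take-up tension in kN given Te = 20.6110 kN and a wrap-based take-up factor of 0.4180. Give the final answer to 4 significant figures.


T_tu = 20.6110 * 0.4180
T_tu = 8.615 kN


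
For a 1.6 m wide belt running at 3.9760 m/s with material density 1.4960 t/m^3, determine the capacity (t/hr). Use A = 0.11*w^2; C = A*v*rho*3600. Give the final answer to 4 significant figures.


A = 0.11 * 1.6^2 = 0.2816 m^2
C = 0.2816 * 3.9760 * 1.4960 * 3600
C = 6030 t/hr


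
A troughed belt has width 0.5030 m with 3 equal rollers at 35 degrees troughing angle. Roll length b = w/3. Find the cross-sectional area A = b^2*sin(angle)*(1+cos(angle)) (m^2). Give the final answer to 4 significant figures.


b = 0.5030/3 = 0.167667 m
A = 0.167667^2 * sin(35 deg) * (1 + cos(35 deg))
A = 0.02933 m^2


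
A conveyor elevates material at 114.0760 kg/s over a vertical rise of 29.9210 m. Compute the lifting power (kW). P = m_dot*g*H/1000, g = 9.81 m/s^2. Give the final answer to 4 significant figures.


P = 114.0760 * 9.81 * 29.9210 / 1000
P = 33.48 kW


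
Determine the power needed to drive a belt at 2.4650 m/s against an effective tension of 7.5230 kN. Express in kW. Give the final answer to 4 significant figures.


P = Te * v = 7.5230 * 2.4650
P = 18.54 kW


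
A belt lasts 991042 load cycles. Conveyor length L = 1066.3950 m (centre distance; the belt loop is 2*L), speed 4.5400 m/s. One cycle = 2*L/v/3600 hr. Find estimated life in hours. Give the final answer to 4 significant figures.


cycle_time = 2 * 1066.3950 / 4.5400 / 3600 = 0.130494 hr
life = 991042 * 0.130494 = 129300 hours


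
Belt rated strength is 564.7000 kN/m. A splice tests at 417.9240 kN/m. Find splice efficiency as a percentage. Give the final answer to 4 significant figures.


Eff = 417.9240 / 564.7000 * 100
Eff = 74.01 %


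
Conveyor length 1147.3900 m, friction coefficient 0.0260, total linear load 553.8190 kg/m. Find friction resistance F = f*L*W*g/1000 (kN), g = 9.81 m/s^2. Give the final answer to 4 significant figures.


F = 0.0260 * 1147.3900 * 553.8190 * 9.81 / 1000
F = 162.1 kN


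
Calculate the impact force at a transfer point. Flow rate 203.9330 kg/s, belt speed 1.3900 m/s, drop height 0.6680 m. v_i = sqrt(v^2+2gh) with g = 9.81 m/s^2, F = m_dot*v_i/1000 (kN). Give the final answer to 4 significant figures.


v_i = sqrt(1.3900^2 + 2*9.81*0.6680) = 3.87792 m/s
F = 203.9330 * 3.87792 / 1000
F = 0.7908 kN


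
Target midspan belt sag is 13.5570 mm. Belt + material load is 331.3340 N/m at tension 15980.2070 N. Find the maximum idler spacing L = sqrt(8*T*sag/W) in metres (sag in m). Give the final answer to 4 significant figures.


sag = 13.5570/1000 = 0.013557 m
L = sqrt(8 * 15980.2070 * 0.013557 / 331.3340)
L = 2.287 m


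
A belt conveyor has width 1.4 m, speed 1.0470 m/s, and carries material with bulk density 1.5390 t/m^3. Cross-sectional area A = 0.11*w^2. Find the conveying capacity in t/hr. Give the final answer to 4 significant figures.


A = 0.11 * 1.4^2 = 0.2156 m^2
C = 0.2156 * 1.0470 * 1.5390 * 3600
C = 1251 t/hr


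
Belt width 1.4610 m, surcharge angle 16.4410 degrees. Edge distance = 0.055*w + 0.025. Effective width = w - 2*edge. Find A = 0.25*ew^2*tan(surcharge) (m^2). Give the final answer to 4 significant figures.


edge = 0.055*1.4610 + 0.025 = 0.105355 m
ew = 1.4610 - 2*0.105355 = 1.25029 m
A = 0.25 * 1.25029^2 * tan(16.4410 deg)
A = 0.1153 m^2


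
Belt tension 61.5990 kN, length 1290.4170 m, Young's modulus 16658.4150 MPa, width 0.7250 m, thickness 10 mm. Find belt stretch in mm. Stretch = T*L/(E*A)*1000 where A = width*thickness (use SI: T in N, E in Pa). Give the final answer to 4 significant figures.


A = 0.7250 * 0.01 = 0.00725 m^2
Stretch = 61.5990*1000 * 1290.4170 / (16658.4150e6 * 0.00725) * 1000
Stretch = 658.2 mm


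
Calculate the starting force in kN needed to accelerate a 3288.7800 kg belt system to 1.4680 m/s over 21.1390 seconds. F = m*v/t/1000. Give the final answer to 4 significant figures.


F = 3288.7800 * 1.4680 / 21.1390 / 1000
F = 0.2284 kN


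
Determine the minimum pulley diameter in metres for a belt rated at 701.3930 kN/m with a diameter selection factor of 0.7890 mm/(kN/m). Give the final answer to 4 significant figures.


D = 701.3930 * 0.7890 / 1000
D = 0.5534 m


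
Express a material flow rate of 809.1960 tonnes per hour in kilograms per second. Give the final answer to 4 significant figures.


m_dot = 809.1960 * 1000 / 3600
m_dot = 224.8 kg/s


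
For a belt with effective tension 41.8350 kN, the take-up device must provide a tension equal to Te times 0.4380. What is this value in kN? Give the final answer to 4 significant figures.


T_tu = 41.8350 * 0.4380
T_tu = 18.32 kN


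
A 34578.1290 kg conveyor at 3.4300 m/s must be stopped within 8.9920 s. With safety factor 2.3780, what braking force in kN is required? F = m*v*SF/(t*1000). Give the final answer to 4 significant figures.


F = 34578.1290 * 3.4300 / 8.9920 * 2.3780 / 1000
F = 31.37 kN


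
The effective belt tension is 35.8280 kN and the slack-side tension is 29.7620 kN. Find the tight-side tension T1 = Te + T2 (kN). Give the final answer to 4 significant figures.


T1 = Te + T2 = 35.8280 + 29.7620
T1 = 65.59 kN


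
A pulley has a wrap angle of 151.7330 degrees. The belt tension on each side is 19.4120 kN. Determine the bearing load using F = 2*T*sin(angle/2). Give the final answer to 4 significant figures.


F = 2 * 19.4120 * sin(151.7330/2 deg)
F = 37.65 kN


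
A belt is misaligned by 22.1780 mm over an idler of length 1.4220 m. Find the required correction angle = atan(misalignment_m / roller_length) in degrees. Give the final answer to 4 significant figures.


misalign_m = 22.1780 / 1000 = 0.022178 m
angle = atan(0.022178 / 1.4220)
angle = 0.8935 deg


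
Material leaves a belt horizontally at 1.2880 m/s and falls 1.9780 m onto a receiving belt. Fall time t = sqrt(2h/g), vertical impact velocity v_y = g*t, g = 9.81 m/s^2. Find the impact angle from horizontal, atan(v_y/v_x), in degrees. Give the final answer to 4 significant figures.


t = sqrt(2*1.9780/9.81) = 0.635029 s
v_y = 9.81 * 0.635029 = 6.22963 m/s
angle = atan(6.22963 / 1.2880) = 78.32 deg


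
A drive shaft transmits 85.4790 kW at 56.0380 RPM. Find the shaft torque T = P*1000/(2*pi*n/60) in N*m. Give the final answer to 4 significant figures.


omega = 2*pi*56.0380/60 = 5.86829 rad/s
T = 85.4790*1000 / 5.86829
T = 14570 N*m


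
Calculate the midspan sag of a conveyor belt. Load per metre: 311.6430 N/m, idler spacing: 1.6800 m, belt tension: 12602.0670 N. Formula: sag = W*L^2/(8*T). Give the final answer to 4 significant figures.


sag = 311.6430 * 1.6800^2 / (8 * 12602.0670)
sag = 0.008725 m


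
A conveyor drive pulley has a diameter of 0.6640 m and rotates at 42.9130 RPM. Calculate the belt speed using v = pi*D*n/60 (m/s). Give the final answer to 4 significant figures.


v = pi * 0.6640 * 42.9130 / 60
v = 1.492 m/s


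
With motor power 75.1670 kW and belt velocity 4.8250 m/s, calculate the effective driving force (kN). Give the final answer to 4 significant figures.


Te = P / v = 75.1670 / 4.8250
Te = 15.58 kN


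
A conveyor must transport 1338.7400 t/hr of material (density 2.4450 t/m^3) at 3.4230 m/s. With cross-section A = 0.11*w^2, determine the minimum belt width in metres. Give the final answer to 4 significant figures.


A_req = 1338.7400 / (3.4230 * 2.4450 * 3600) = 0.0444332 m^2
w = sqrt(0.0444332 / 0.11)
w = 0.6356 m


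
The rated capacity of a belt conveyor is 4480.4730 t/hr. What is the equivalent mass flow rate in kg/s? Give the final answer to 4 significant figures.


m_dot = 4480.4730 * 1000 / 3600
m_dot = 1245 kg/s


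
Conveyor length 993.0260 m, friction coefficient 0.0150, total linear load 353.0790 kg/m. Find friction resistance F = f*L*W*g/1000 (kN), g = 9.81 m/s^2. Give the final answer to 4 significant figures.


F = 0.0150 * 993.0260 * 353.0790 * 9.81 / 1000
F = 51.59 kN


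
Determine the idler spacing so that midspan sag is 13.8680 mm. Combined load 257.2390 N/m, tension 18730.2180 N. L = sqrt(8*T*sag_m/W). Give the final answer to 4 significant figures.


sag = 13.8680/1000 = 0.013868 m
L = sqrt(8 * 18730.2180 * 0.013868 / 257.2390)
L = 2.842 m


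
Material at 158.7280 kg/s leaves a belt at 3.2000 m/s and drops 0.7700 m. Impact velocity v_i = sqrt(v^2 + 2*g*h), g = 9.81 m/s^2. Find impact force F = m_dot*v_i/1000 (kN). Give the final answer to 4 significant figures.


v_i = sqrt(3.2000^2 + 2*9.81*0.7700) = 5.03462 m/s
F = 158.7280 * 5.03462 / 1000
F = 0.7991 kN


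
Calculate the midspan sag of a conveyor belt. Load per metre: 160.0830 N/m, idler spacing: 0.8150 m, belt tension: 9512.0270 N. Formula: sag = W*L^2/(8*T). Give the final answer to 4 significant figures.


sag = 160.0830 * 0.8150^2 / (8 * 9512.0270)
sag = 0.001397 m


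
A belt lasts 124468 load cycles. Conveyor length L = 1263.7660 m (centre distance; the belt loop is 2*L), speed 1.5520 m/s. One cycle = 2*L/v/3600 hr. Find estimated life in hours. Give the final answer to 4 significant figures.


cycle_time = 2 * 1263.7660 / 1.5520 / 3600 = 0.452379 hr
life = 124468 * 0.452379 = 56310 hours


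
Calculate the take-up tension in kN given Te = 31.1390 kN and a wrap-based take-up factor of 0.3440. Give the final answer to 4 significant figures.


T_tu = 31.1390 * 0.3440
T_tu = 10.71 kN


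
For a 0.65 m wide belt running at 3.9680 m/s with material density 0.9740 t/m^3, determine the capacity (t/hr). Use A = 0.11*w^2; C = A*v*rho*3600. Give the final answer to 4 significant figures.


A = 0.11 * 0.65^2 = 0.046475 m^2
C = 0.046475 * 3.9680 * 0.9740 * 3600
C = 646.6 t/hr


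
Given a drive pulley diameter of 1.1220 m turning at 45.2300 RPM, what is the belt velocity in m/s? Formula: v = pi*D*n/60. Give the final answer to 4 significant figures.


v = pi * 1.1220 * 45.2300 / 60
v = 2.657 m/s


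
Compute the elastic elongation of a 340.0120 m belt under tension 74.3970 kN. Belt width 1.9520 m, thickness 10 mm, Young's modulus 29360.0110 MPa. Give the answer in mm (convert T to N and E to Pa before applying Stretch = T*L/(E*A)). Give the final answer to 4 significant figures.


A = 1.9520 * 0.01 = 0.01952 m^2
Stretch = 74.3970*1000 * 340.0120 / (29360.0110e6 * 0.01952) * 1000
Stretch = 44.14 mm


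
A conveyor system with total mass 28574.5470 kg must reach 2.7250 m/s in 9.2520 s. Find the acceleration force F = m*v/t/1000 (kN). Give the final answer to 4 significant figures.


F = 28574.5470 * 2.7250 / 9.2520 / 1000
F = 8.416 kN


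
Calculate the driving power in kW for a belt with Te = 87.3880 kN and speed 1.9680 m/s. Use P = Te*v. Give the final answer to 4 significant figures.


P = Te * v = 87.3880 * 1.9680
P = 172.0 kW


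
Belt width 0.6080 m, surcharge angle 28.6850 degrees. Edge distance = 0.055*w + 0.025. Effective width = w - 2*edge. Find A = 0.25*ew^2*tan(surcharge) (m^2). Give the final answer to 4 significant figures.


edge = 0.055*0.6080 + 0.025 = 0.05844 m
ew = 0.6080 - 2*0.05844 = 0.49112 m
A = 0.25 * 0.49112^2 * tan(28.6850 deg)
A = 0.03299 m^2


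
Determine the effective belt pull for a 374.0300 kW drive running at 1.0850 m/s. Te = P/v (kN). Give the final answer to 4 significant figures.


Te = P / v = 374.0300 / 1.0850
Te = 344.7 kN


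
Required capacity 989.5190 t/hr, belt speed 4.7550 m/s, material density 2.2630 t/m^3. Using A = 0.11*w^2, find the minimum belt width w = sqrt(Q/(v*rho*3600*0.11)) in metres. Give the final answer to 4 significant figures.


A_req = 989.5190 / (4.7550 * 2.2630 * 3600) = 0.0255439 m^2
w = sqrt(0.0255439 / 0.11)
w = 0.4819 m


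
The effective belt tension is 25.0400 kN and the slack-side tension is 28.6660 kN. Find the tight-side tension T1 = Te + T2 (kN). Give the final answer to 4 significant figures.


T1 = Te + T2 = 25.0400 + 28.6660
T1 = 53.71 kN


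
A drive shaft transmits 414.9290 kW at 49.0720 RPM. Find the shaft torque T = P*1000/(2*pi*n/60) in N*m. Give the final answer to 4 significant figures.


omega = 2*pi*49.0720/60 = 5.13881 rad/s
T = 414.9290*1000 / 5.13881
T = 80740 N*m


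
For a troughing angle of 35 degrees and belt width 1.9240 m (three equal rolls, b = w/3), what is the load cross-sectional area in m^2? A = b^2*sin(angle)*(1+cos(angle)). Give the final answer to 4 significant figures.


b = 1.9240/3 = 0.641333 m
A = 0.641333^2 * sin(35 deg) * (1 + cos(35 deg))
A = 0.4292 m^2


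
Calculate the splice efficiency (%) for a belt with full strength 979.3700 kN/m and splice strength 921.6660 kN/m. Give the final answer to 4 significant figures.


Eff = 921.6660 / 979.3700 * 100
Eff = 94.11 %


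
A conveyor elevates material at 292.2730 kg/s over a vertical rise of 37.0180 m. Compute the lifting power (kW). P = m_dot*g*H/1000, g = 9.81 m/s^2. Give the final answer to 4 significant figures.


P = 292.2730 * 9.81 * 37.0180 / 1000
P = 106.1 kW


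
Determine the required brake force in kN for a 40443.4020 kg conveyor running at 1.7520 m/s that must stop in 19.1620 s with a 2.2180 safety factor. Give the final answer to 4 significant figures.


F = 40443.4020 * 1.7520 / 19.1620 * 2.2180 / 1000
F = 8.202 kN


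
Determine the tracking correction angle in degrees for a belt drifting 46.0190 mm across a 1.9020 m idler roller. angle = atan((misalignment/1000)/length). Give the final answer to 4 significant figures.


misalign_m = 46.0190 / 1000 = 0.046019 m
angle = atan(0.046019 / 1.9020)
angle = 1.386 deg


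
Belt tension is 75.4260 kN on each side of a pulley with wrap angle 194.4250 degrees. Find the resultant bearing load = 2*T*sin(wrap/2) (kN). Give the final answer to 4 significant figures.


F = 2 * 75.4260 * sin(194.4250/2 deg)
F = 149.7 kN


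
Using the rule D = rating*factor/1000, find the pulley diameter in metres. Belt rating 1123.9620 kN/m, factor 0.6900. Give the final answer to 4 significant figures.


D = 1123.9620 * 0.6900 / 1000
D = 0.7755 m


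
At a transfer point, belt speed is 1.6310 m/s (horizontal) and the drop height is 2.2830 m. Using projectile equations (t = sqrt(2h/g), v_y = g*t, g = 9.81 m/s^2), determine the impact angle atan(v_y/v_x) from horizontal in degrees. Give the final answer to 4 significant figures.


t = sqrt(2*2.2830/9.81) = 0.682234 s
v_y = 9.81 * 0.682234 = 6.69272 m/s
angle = atan(6.69272 / 1.6310) = 76.30 deg


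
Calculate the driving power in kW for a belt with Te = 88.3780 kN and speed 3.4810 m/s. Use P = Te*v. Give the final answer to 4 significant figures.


P = Te * v = 88.3780 * 3.4810
P = 307.6 kW


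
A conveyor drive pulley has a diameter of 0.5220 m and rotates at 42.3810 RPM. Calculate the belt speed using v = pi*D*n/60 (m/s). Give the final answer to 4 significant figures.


v = pi * 0.5220 * 42.3810 / 60
v = 1.158 m/s


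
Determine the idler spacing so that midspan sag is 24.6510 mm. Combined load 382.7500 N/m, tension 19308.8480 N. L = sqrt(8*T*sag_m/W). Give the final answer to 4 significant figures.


sag = 24.6510/1000 = 0.024651 m
L = sqrt(8 * 19308.8480 * 0.024651 / 382.7500)
L = 3.154 m


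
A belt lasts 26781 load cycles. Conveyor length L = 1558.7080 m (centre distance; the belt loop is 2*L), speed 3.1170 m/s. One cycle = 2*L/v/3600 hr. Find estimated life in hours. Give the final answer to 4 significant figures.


cycle_time = 2 * 1558.7080 / 3.1170 / 3600 = 0.277815 hr
life = 26781 * 0.277815 = 7440 hours


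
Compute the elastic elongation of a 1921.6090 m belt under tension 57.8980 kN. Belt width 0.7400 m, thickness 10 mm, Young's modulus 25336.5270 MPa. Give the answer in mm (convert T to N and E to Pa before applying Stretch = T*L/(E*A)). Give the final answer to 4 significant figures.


A = 0.7400 * 0.01 = 0.00740 m^2
Stretch = 57.8980*1000 * 1921.6090 / (25336.5270e6 * 0.00740) * 1000
Stretch = 593.4 mm


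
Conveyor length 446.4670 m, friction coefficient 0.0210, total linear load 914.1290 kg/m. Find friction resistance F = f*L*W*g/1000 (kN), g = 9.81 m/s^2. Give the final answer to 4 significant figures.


F = 0.0210 * 446.4670 * 914.1290 * 9.81 / 1000
F = 84.08 kN


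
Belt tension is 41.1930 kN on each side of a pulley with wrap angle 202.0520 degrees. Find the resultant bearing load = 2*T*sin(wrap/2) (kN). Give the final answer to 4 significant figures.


F = 2 * 41.1930 * sin(202.0520/2 deg)
F = 80.87 kN


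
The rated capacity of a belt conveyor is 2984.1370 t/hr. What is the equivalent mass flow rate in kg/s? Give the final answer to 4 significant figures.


m_dot = 2984.1370 * 1000 / 3600
m_dot = 828.9 kg/s


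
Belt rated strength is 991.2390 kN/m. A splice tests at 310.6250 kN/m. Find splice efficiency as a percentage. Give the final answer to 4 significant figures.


Eff = 310.6250 / 991.2390 * 100
Eff = 31.34 %


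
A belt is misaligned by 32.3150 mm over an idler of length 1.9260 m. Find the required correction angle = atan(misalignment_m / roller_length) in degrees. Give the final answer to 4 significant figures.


misalign_m = 32.3150 / 1000 = 0.032315 m
angle = atan(0.032315 / 1.9260)
angle = 0.9612 deg


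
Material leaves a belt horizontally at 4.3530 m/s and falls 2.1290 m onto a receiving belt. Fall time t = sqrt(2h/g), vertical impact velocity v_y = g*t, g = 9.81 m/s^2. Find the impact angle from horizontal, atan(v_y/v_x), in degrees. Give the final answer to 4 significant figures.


t = sqrt(2*2.1290/9.81) = 0.658822 s
v_y = 9.81 * 0.658822 = 6.46304 m/s
angle = atan(6.46304 / 4.3530) = 56.04 deg


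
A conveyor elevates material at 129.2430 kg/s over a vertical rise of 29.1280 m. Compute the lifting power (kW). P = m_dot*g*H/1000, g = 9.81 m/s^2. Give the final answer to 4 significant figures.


P = 129.2430 * 9.81 * 29.1280 / 1000
P = 36.93 kW


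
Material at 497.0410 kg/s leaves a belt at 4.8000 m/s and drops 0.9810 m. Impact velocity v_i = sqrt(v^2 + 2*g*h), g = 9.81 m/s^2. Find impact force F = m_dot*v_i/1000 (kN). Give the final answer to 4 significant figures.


v_i = sqrt(4.8000^2 + 2*9.81*0.9810) = 6.50286 m/s
F = 497.0410 * 6.50286 / 1000
F = 3.232 kN


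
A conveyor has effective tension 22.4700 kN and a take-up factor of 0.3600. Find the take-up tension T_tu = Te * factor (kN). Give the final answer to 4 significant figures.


T_tu = 22.4700 * 0.3600
T_tu = 8.089 kN


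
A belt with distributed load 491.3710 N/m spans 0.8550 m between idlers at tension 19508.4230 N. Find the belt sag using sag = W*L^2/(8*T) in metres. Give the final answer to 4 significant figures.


sag = 491.3710 * 0.8550^2 / (8 * 19508.4230)
sag = 0.002302 m


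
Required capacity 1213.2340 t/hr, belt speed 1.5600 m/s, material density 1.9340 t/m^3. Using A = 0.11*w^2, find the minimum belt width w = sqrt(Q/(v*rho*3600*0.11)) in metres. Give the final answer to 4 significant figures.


A_req = 1213.2340 / (1.5600 * 1.9340 * 3600) = 0.111702 m^2
w = sqrt(0.111702 / 0.11)
w = 1.008 m


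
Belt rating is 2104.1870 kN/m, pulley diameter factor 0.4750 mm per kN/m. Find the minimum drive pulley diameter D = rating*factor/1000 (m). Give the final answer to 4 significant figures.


D = 2104.1870 * 0.4750 / 1000
D = 0.9995 m


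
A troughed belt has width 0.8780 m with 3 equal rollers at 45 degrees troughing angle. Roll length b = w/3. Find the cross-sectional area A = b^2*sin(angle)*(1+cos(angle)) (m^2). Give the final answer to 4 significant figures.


b = 0.8780/3 = 0.292667 m
A = 0.292667^2 * sin(45 deg) * (1 + cos(45 deg))
A = 0.1034 m^2


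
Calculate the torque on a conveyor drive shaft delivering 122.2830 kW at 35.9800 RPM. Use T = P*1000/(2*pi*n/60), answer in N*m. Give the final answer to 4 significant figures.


omega = 2*pi*35.9800/60 = 3.76782 rad/s
T = 122.2830*1000 / 3.76782
T = 32450 N*m


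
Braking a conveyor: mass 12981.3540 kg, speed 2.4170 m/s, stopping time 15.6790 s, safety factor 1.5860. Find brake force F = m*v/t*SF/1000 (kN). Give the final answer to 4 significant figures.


F = 12981.3540 * 2.4170 / 15.6790 * 1.5860 / 1000
F = 3.174 kN


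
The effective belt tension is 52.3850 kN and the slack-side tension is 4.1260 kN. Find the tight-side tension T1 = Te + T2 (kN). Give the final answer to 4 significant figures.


T1 = Te + T2 = 52.3850 + 4.1260
T1 = 56.51 kN


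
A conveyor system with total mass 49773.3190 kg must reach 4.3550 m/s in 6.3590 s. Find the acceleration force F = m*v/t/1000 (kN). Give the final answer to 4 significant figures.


F = 49773.3190 * 4.3550 / 6.3590 / 1000
F = 34.09 kN


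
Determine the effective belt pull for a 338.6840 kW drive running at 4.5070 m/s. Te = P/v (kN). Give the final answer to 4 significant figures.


Te = P / v = 338.6840 / 4.5070
Te = 75.15 kN


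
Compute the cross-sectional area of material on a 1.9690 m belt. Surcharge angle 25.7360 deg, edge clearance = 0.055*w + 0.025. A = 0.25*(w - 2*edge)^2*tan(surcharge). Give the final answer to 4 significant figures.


edge = 0.055*1.9690 + 0.025 = 0.133295 m
ew = 1.9690 - 2*0.133295 = 1.70241 m
A = 0.25 * 1.70241^2 * tan(25.7360 deg)
A = 0.3493 m^2


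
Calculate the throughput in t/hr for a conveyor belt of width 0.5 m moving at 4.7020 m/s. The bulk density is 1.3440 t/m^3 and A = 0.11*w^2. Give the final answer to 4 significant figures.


A = 0.11 * 0.5^2 = 0.0275 m^2
C = 0.0275 * 4.7020 * 1.3440 * 3600
C = 625.6 t/hr


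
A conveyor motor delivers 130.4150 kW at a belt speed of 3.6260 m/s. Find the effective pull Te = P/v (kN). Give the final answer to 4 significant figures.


Te = P / v = 130.4150 / 3.6260
Te = 35.97 kN


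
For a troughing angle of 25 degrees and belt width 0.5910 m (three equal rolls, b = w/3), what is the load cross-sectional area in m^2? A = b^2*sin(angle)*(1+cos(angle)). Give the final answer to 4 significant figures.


b = 0.5910/3 = 0.197 m
A = 0.197^2 * sin(25 deg) * (1 + cos(25 deg))
A = 0.03127 m^2


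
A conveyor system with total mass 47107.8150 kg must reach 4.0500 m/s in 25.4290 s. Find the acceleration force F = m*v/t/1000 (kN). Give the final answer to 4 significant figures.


F = 47107.8150 * 4.0500 / 25.4290 / 1000
F = 7.503 kN


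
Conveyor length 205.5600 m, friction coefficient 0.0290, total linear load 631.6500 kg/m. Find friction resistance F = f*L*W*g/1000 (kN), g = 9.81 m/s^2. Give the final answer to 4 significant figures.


F = 0.0290 * 205.5600 * 631.6500 * 9.81 / 1000
F = 36.94 kN


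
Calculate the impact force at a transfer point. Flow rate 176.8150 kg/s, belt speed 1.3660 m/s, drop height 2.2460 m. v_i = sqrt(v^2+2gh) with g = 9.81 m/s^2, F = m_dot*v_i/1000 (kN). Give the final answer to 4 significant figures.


v_i = sqrt(1.3660^2 + 2*9.81*2.2460) = 6.77735 m/s
F = 176.8150 * 6.77735 / 1000
F = 1.198 kN


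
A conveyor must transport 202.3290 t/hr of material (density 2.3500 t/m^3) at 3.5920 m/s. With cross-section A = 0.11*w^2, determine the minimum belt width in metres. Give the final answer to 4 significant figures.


A_req = 202.3290 / (3.5920 * 2.3500 * 3600) = 0.00665812 m^2
w = sqrt(0.00665812 / 0.11)
w = 0.2460 m


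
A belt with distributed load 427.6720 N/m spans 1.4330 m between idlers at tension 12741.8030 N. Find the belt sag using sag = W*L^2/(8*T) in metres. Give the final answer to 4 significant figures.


sag = 427.6720 * 1.4330^2 / (8 * 12741.8030)
sag = 0.008616 m


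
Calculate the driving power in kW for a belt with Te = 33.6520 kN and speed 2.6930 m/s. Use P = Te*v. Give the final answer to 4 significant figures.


P = Te * v = 33.6520 * 2.6930
P = 90.62 kW


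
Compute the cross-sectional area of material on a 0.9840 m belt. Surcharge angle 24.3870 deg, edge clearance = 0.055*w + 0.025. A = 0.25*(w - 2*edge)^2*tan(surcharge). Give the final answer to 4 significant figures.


edge = 0.055*0.9840 + 0.025 = 0.07912 m
ew = 0.9840 - 2*0.07912 = 0.82576 m
A = 0.25 * 0.82576^2 * tan(24.3870 deg)
A = 0.07728 m^2


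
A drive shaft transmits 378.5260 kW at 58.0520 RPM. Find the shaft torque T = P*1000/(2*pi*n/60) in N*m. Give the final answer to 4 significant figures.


omega = 2*pi*58.0520/60 = 6.07919 rad/s
T = 378.5260*1000 / 6.07919
T = 62270 N*m


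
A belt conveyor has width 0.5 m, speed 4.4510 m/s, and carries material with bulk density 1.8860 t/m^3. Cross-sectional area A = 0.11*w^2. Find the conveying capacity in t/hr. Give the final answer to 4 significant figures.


A = 0.11 * 0.5^2 = 0.0275 m^2
C = 0.0275 * 4.4510 * 1.8860 * 3600
C = 831.1 t/hr


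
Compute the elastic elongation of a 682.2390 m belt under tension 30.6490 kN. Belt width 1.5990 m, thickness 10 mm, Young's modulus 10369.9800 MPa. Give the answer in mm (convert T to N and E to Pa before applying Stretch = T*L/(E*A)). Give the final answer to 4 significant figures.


A = 1.5990 * 0.01 = 0.01599 m^2
Stretch = 30.6490*1000 * 682.2390 / (10369.9800e6 * 0.01599) * 1000
Stretch = 126.1 mm


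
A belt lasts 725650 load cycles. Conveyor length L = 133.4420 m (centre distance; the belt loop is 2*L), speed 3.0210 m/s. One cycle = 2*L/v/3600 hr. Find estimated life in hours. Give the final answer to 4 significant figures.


cycle_time = 2 * 133.4420 / 3.0210 / 3600 = 0.0245397 hr
life = 725650 * 0.0245397 = 17810 hours


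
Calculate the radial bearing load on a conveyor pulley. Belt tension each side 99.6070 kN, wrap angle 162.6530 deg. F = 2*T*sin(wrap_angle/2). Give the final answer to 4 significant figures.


F = 2 * 99.6070 * sin(162.6530/2 deg)
F = 196.9 kN


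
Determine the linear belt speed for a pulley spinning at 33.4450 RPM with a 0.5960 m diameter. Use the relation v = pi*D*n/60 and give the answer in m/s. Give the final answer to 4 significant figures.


v = pi * 0.5960 * 33.4450 / 60
v = 1.044 m/s


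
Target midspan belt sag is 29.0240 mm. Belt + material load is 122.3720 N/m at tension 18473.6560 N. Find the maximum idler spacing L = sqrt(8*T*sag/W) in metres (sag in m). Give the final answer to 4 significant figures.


sag = 29.0240/1000 = 0.029024 m
L = sqrt(8 * 18473.6560 * 0.029024 / 122.3720)
L = 5.921 m


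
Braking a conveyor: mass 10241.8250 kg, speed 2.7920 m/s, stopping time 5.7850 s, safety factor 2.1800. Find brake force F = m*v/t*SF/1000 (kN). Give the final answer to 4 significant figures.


F = 10241.8250 * 2.7920 / 5.7850 * 2.1800 / 1000
F = 10.78 kN


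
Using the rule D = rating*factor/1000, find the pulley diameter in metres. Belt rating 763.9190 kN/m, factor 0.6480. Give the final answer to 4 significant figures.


D = 763.9190 * 0.6480 / 1000
D = 0.4950 m


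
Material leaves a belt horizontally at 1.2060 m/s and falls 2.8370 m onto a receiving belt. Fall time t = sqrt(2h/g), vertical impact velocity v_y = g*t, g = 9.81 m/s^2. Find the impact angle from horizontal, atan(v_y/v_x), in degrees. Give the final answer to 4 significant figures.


t = sqrt(2*2.8370/9.81) = 0.760519 s
v_y = 9.81 * 0.760519 = 7.46069 m/s
angle = atan(7.46069 / 1.2060) = 80.82 deg


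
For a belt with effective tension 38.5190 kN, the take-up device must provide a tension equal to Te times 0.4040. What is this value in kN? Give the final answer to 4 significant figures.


T_tu = 38.5190 * 0.4040
T_tu = 15.56 kN


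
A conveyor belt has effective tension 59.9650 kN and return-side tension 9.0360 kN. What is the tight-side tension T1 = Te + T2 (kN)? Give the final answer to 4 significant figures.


T1 = Te + T2 = 59.9650 + 9.0360
T1 = 69.00 kN


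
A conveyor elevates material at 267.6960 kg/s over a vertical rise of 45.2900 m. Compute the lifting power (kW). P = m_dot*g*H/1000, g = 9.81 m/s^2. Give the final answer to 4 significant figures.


P = 267.6960 * 9.81 * 45.2900 / 1000
P = 118.9 kW


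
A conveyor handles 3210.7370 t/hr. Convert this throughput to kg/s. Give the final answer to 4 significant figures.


m_dot = 3210.7370 * 1000 / 3600
m_dot = 891.9 kg/s


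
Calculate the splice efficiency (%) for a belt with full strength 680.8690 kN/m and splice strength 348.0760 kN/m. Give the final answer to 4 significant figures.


Eff = 348.0760 / 680.8690 * 100
Eff = 51.12 %


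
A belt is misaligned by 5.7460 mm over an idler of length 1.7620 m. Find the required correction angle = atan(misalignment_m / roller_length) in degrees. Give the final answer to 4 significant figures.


misalign_m = 5.7460 / 1000 = 0.005746 m
angle = atan(0.005746 / 1.7620)
angle = 0.1868 deg


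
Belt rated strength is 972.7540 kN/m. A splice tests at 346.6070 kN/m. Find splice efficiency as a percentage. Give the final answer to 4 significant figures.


Eff = 346.6070 / 972.7540 * 100
Eff = 35.63 %


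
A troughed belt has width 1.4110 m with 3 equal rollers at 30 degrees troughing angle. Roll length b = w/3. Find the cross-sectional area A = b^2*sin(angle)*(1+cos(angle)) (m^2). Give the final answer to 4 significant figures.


b = 1.4110/3 = 0.470333 m
A = 0.470333^2 * sin(30 deg) * (1 + cos(30 deg))
A = 0.2064 m^2


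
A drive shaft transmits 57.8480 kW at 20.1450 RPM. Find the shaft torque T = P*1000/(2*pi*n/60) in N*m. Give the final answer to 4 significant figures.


omega = 2*pi*20.1450/60 = 2.10958 rad/s
T = 57.8480*1000 / 2.10958
T = 27420 N*m


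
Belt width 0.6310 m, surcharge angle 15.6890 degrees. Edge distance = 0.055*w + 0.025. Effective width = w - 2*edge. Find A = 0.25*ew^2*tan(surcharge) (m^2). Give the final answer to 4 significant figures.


edge = 0.055*0.6310 + 0.025 = 0.059705 m
ew = 0.6310 - 2*0.059705 = 0.51159 m
A = 0.25 * 0.51159^2 * tan(15.6890 deg)
A = 0.01838 m^2
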